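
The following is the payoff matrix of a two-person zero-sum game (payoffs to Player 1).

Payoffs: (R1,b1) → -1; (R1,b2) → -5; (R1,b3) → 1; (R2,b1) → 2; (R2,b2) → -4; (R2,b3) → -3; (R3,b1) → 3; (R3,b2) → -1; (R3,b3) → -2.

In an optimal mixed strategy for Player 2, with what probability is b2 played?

3/7

Row minima: R1 → -5, R2 → -4, R3 → -2; maximin = -2.
Column maxima: b1 → 3, b2 → -1, b3 → 1; minimax = -1.
-2 ≠ -1, so there is no saddle point; optimal play is mixed.
R2 is strictly dominated by R3, so Player 1 never plays it.
b1 is strictly dominated by b2 (it gives Player 1 strictly more in every row), so Player 2 never plays it.
On the remaining 2×2 (R1, R3 vs b2, b3):
Let Player 1 play R1 with probability p. Expected payoff against b2: (-5)p + (-1)(1−p) = −4p − 1; against b3: 1p + (-2)(1−p) = 3p − 2.
Setting these equal: −4p − 1 = 3p − 2 ⇒ −7p = -1 ⇒ p = 1/7, and the value is (-4)·(1/7) − 1 = -11/7.
For Player 2: with q = P(b2), equating R1's and R3's payoffs gives −6q + 1 = q − 2 ⇒ q = 3/7.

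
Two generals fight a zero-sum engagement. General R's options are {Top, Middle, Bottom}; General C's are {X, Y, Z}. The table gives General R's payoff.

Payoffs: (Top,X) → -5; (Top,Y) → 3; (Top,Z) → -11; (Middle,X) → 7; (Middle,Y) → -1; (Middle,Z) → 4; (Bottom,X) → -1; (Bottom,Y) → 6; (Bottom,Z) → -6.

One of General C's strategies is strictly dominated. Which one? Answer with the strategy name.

Z holds General R's payoff strictly below X in every row: -11 < -5, 4 < 7, -6 < -1.
So X is strictly dominated for General C.

X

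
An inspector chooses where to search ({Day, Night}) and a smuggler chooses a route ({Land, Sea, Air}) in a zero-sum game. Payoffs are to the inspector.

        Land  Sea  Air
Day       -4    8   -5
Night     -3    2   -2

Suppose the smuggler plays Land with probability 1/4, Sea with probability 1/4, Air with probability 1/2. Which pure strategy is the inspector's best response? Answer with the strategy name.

Night

Expected payoff of Day: (1/4)·(-4) + (1/4)·8 + (1/2)·(-5) = -3/2.
Expected payoff of Night: (1/4)·(-3) + (1/4)·2 + (1/2)·(-2) = -5/4.
The largest is -5/4, so the inspector's best response is Night.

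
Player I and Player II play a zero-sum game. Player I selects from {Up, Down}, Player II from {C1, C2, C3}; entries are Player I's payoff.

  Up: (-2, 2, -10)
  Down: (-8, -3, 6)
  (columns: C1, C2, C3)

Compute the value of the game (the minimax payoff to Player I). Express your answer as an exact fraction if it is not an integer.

-46/11

Row minima: Up → -10, Down → -8; maximin = -8.
Column maxima: C1 → -2, C2 → 2, C3 → 6; minimax = -2.
-8 ≠ -2, so there is no saddle point; optimal play is mixed.
C2 is strictly dominated by C1 (it gives Player I strictly more in every row), so Player II never plays it.
On the remaining 2×2 (Up, Down vs C1, C3):
Let Player I play Up with probability p. Expected payoff against C1: (-2)p + (-8)(1−p) = 6p − 8; against C3: (-10)p + 6(1−p) = −16p + 6.
Setting these equal: 6p − 8 = −16p + 6 ⇒ 22p = 14 ⇒ p = 7/11, and the value is (6)·(7/11) − 8 = -46/11.
For Player II: with q = P(C1), equating Up's and Down's payoffs gives 8q − 10 = −14q + 6 ⇒ q = 8/11.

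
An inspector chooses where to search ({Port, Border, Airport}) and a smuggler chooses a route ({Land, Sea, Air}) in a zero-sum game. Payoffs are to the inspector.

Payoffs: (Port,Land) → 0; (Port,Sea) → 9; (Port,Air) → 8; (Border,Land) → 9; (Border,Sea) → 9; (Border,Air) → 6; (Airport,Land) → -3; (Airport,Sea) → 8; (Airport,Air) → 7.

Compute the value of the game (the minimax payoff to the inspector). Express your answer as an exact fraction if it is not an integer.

Row minima: Port → 0, Border → 6, Airport → -3; maximin = 6.
Column maxima: Land → 9, Sea → 9, Air → 8; minimax = 8.
6 ≠ 8, so there is no saddle point; optimal play is mixed.
Airport is strictly dominated by Port, so the inspector never plays it.
Sea is strictly dominated by Air (it gives the inspector strictly more in every row), so the smuggler never plays it.
On the remaining 2×2 (Port, Border vs Land, Air):
Let the inspector play Port with probability p. Expected payoff against Land: 0p + 9(1−p) = −9p + 9; against Air: 8p + 6(1−p) = 2p + 6.
Setting these equal: −9p + 9 = 2p + 6 ⇒ −11p = -3 ⇒ p = 3/11, and the value is (-9)·(3/11) + 9 = 72/11.
For the smuggler: with q = P(Land), equating Port's and Border's payoffs gives −8q + 8 = 3q + 6 ⇒ q = 2/11.

72/11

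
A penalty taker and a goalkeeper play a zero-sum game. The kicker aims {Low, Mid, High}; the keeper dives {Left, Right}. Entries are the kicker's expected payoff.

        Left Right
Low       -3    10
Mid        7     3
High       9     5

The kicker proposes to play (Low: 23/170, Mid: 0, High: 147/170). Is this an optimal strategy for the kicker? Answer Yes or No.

No

Against Left this mix gives (23/170)·(-3) + (147/170)·9 = 627/85.
Against Right this mix gives (23/170)·10 + (147/170)·5 = 193/34.
The keeper will play Right, holding the kicker to 193/34. Shifting weight toward the row that does better against Right would raise this floor (the equalizing mix achieves 105/17 against both Right and Left), so the proposed strategy is not optimal.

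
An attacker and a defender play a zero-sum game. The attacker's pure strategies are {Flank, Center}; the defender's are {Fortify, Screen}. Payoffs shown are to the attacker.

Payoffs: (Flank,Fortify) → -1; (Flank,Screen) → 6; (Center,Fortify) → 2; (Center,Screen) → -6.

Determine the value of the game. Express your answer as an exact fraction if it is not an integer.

2/5

Row minima: Flank → -1, Center → -6; maximin = -1.
Column maxima: Fortify → 2, Screen → 6; minimax = 2.
-1 ≠ 2, so there is no saddle point; optimal play is mixed.
Let the attacker play Flank with probability p. Expected payoff against Fortify: (-1)p + 2(1−p) = −3p + 2; against Screen: 6p + (-6)(1−p) = 12p − 6.
Setting these equal: −3p + 2 = 12p − 6 ⇒ −15p = -8 ⇒ p = 8/15, and the value is (-3)·(8/15) + 2 = 2/5.
For the defender: with q = P(Fortify), equating Flank's and Center's payoffs gives −7q + 6 = 8q − 6 ⇒ q = 4/5.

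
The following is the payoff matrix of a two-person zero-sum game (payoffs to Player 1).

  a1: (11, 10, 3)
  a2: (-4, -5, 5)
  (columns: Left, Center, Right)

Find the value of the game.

Row minima: a1 → 3, a2 → -5; maximin = 3.
Column maxima: Left → 11, Center → 10, Right → 5; minimax = 5.
3 ≠ 5, so there is no saddle point; optimal play is mixed.
Left is strictly dominated by Center (it gives Player 1 strictly more in every row), so Player 2 never plays it.
On the remaining 2×2 (a1, a2 vs Center, Right):
Let Player 1 play a1 with probability p. Expected payoff against Center: 10p + (-5)(1−p) = 15p − 5; against Right: 3p + 5(1−p) = −2p + 5.
Setting these equal: 15p − 5 = −2p + 5 ⇒ 17p = 10 ⇒ p = 10/17, and the value is (15)·(10/17) − 5 = 65/17.
For Player 2: with q = P(Center), equating a1's and a2's payoffs gives 7q + 3 = −10q + 5 ⇒ q = 2/17.

65/17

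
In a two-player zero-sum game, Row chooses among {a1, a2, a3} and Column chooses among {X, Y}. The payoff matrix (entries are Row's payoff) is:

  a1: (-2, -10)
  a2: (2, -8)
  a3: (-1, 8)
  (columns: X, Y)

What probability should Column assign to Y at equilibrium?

3/19

Row minima: a1 → -10, a2 → -8, a3 → -1; maximin = -1.
Column maxima: X → 2, Y → 8; minimax = 2.
-1 ≠ 2, so there is no saddle point; optimal play is mixed.
a1 is strictly dominated by a2, so Row never plays it.
On the remaining 2×2 (a2, a3 vs X, Y):
Let Row play a2 with probability p. Expected payoff against X: 2p + (-1)(1−p) = 3p − 1; against Y: (-8)p + 8(1−p) = −16p + 8.
Setting these equal: 3p − 1 = −16p + 8 ⇒ 19p = 9 ⇒ p = 9/19, and the value is (3)·(9/19) − 1 = 8/19.
For Column: with q = P(X), equating a2's and a3's payoffs gives 10q − 8 = −9q + 8 ⇒ q = 16/19.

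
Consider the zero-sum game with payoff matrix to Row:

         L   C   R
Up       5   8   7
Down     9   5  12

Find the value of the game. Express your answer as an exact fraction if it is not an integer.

47/7

Row minima: Up → 5, Down → 5; maximin = 5.
Column maxima: L → 9, C → 8, R → 12; minimax = 8.
5 ≠ 8, so there is no saddle point; optimal play is mixed.
R is strictly dominated by L (it gives Row strictly more in every row), so Column never plays it.
On the remaining 2×2 (Up, Down vs L, C):
Let Row play Up with probability p. Expected payoff against L: 5p + 9(1−p) = −4p + 9; against C: 8p + 5(1−p) = 3p + 5.
Setting these equal: −4p + 9 = 3p + 5 ⇒ −7p = -4 ⇒ p = 4/7, and the value is (-4)·(4/7) + 9 = 47/7.
For Column: with q = P(L), equating Up's and Down's payoffs gives −3q + 8 = 4q + 5 ⇒ q = 3/7.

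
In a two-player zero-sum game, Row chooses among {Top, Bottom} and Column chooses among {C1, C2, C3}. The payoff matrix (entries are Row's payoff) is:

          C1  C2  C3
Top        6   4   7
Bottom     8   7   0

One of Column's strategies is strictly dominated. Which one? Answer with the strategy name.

C1

C2 holds Row's payoff strictly below C1 in every row: 4 < 6, 7 < 8.
So C1 is strictly dominated for Column.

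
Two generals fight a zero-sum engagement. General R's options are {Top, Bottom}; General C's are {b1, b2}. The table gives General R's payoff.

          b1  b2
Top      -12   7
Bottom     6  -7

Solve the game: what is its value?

Row minima: Top → -12, Bottom → -7; maximin = -7.
Column maxima: b1 → 6, b2 → 7; minimax = 6.
-7 ≠ 6, so there is no saddle point; optimal play is mixed.
Let General R play Top with probability p. Expected payoff against b1: (-12)p + 6(1−p) = −18p + 6; against b2: 7p + (-7)(1−p) = 14p − 7.
Setting these equal: −18p + 6 = 14p − 7 ⇒ −32p = -13 ⇒ p = 13/32, and the value is (-18)·(13/32) + 6 = -21/16.
For General C: with q = P(b1), equating Top's and Bottom's payoffs gives −19q + 7 = 13q − 7 ⇒ q = 7/16.

-21/16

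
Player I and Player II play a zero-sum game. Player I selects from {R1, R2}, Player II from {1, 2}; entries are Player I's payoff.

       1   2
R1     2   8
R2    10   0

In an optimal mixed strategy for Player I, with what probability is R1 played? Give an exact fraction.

5/8

Row minima: R1 → 2, R2 → 0; maximin = 2.
Column maxima: 1 → 10, 2 → 8; minimax = 8.
2 ≠ 8, so there is no saddle point; optimal play is mixed.
Let Player I play R1 with probability p. Expected payoff against 1: 2p + 10(1−p) = −8p + 10; against 2: 8p + 0(1−p) = 8p.
Setting these equal: −8p + 10 = 8p ⇒ −16p = -10 ⇒ p = 5/8, and the value is (-8)·(5/8) + 10 = 5.
For Player II: with q = P(1), equating R1's and R2's payoffs gives −6q + 8 = 10q ⇒ q = 1/2.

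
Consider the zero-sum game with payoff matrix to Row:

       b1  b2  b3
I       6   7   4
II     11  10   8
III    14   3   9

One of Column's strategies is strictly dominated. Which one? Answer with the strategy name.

b3 holds Row's payoff strictly below b1 in every row: 4 < 6, 8 < 11, 9 < 14.
So b1 is strictly dominated for Column.

b1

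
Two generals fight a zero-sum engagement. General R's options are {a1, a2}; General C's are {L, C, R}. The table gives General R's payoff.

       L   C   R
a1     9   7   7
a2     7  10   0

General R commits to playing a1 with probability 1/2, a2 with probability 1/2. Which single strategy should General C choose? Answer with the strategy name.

If General C plays L, General R's expected payoff is (1/2)·9 + (1/2)·7 = 8.
If General C plays C, General R's expected payoff is (1/2)·7 + (1/2)·10 = 17/2.
If General C plays R, General R's expected payoff is (1/2)·7 + (1/2)·0 = 7/2.
General C minimizes General R's payoff; the smallest is 7/2, so the best response is R.

R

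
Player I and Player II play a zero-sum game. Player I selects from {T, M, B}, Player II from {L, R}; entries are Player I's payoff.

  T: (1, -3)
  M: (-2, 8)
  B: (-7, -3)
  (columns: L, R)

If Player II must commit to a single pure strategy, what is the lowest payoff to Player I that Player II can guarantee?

Column maxima: L → 1, R → 8.
The smallest of these is 1.

1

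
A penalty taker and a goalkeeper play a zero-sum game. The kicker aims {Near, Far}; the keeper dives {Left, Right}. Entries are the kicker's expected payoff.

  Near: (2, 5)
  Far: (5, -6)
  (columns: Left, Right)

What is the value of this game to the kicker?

37/14

Row minima: Near → 2, Far → -6; maximin = 2.
Column maxima: Left → 5, Right → 5; minimax = 5.
2 ≠ 5, so there is no saddle point; optimal play is mixed.
Let the kicker play Near with probability p. Expected payoff against Left: 2p + 5(1−p) = −3p + 5; against Right: 5p + (-6)(1−p) = 11p − 6.
Setting these equal: −3p + 5 = 11p − 6 ⇒ −14p = -11 ⇒ p = 11/14, and the value is (-3)·(11/14) + 5 = 37/14.
For the keeper: with q = P(Left), equating Near's and Far's payoffs gives −3q + 5 = 11q − 6 ⇒ q = 11/14.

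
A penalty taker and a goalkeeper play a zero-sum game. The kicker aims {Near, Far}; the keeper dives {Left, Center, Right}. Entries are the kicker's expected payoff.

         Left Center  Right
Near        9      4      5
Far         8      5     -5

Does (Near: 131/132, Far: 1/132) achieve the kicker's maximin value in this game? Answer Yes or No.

Against Left this mix gives (131/132)·9 + (1/132)·8 = 1187/132.
Against Center this mix gives (131/132)·4 + (1/132)·5 = 529/132.
Against Right this mix gives (131/132)·5 + (1/132)·(-5) = 325/66.
The keeper will play Center, holding the kicker to 529/132. Shifting weight toward the row that does better against Center would raise this floor (the equalizing mix achieves 45/11 against both Center and Right), so the proposed strategy is not optimal.

No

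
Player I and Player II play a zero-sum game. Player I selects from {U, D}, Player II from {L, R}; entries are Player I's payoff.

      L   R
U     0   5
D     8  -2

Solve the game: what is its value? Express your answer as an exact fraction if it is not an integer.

8/3

Row minima: U → 0, D → -2; maximin = 0.
Column maxima: L → 8, R → 5; minimax = 5.
0 ≠ 5, so there is no saddle point; optimal play is mixed.
Let Player I play U with probability p. Expected payoff against L: 0p + 8(1−p) = −8p + 8; against R: 5p + (-2)(1−p) = 7p − 2.
Setting these equal: −8p + 8 = 7p − 2 ⇒ −15p = -10 ⇒ p = 2/3, and the value is (-8)·(2/3) + 8 = 8/3.
For Player II: with q = P(L), equating U's and D's payoffs gives −5q + 5 = 10q − 2 ⇒ q = 7/15.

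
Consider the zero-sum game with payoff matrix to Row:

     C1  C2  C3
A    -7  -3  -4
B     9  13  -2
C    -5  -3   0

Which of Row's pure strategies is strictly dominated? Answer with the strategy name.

A

B gives a strictly higher payoff than A against every column: 9 > -7, 13 > -3, -2 > -4.
So A is strictly dominated and Row never plays it.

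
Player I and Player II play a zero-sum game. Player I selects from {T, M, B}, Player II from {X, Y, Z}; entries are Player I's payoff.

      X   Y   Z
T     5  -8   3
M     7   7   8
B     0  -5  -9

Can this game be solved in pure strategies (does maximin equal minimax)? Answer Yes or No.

Row minima: T → -8, M → 7, B → -9; maximin = 7.
Column maxima: X → 7, Y → 7, Z → 8; minimax = 7.
maximin = minimax = 7, so a saddle point exists.

Yes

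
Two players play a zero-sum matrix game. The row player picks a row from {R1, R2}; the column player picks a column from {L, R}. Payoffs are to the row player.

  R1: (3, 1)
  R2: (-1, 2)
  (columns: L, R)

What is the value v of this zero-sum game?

7/5

Row minima: R1 → 1, R2 → -1; maximin = 1.
Column maxima: L → 3, R → 2; minimax = 2.
1 ≠ 2, so there is no saddle point; optimal play is mixed.
Let the row player play R1 with probability p. Expected payoff against L: 3p + (-1)(1−p) = 4p − 1; against R: 1p + 2(1−p) = −p + 2.
Setting these equal: 4p − 1 = −p + 2 ⇒ 5p = 3 ⇒ p = 3/5, and the value is (4)·(3/5) − 1 = 7/5.
For the column player: with q = P(L), equating R1's and R2's payoffs gives 2q + 1 = −3q + 2 ⇒ q = 1/5.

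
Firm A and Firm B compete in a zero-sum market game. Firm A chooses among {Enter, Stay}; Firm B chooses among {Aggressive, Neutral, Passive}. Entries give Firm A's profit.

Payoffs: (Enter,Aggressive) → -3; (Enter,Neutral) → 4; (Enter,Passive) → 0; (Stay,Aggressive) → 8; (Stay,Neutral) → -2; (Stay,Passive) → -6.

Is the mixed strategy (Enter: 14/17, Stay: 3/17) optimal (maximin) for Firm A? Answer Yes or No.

Against Aggressive this mix gives (14/17)·(-3) + (3/17)·8 = -18/17.
Against Neutral this mix gives (14/17)·4 + (3/17)·(-2) = 50/17.
Against Passive this mix gives (14/17)·0 + (3/17)·(-6) = -18/17.
All of Firm B's active replies (Aggressive, Passive) yield -18/17, and no column does worse for Firm A. The mix makes Firm B indifferent and guarantees -18/17, so it is optimal.

Yes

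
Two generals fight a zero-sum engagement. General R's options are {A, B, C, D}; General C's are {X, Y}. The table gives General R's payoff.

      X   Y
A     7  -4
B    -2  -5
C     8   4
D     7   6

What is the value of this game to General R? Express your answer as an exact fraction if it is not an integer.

6

Row minima: A → -4, B → -5, C → 4, D → 6; maximin = 6.
Column maxima: X → 8, Y → 6; minimax = 6.
Since maximin = minimax = 6, there is a saddle point and the value is 6.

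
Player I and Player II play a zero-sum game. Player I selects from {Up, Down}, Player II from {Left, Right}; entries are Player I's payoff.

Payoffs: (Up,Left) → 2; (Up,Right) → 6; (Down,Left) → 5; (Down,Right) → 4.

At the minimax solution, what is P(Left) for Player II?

Row minima: Up → 2, Down → 4; maximin = 4.
Column maxima: Left → 5, Right → 6; minimax = 5.
4 ≠ 5, so there is no saddle point; optimal play is mixed.
Let Player I play Up with probability p. Expected payoff against Left: 2p + 5(1−p) = −3p + 5; against Right: 6p + 4(1−p) = 2p + 4.
Setting these equal: −3p + 5 = 2p + 4 ⇒ −5p = -1 ⇒ p = 1/5, and the value is (-3)·(1/5) + 5 = 22/5.
For Player II: with q = P(Left), equating Up's and Down's payoffs gives −4q + 6 = q + 4 ⇒ q = 2/5.

2/5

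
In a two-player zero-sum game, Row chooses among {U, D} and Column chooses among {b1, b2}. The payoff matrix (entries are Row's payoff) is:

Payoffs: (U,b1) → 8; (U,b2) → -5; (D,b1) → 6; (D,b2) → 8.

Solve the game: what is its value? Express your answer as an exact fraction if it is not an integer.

Row minima: U → -5, D → 6; maximin = 6.
Column maxima: b1 → 8, b2 → 8; minimax = 8.
6 ≠ 8, so there is no saddle point; optimal play is mixed.
Let Row play U with probability p. Expected payoff against b1: 8p + 6(1−p) = 2p + 6; against b2: (-5)p + 8(1−p) = −13p + 8.
Setting these equal: 2p + 6 = −13p + 8 ⇒ 15p = 2 ⇒ p = 2/15, and the value is (2)·(2/15) + 6 = 94/15.
For Column: with q = P(b1), equating U's and D's payoffs gives 13q − 5 = −2q + 8 ⇒ q = 13/15.

94/15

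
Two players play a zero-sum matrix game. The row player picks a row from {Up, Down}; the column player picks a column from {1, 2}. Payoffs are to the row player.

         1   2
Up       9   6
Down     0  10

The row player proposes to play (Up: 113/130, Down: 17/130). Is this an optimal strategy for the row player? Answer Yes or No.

Against 1 this mix gives (113/130)·9 + (17/130)·0 = 1017/130.
Against 2 this mix gives (113/130)·6 + (17/130)·10 = 424/65.
The column player will play 2, holding the row player to 424/65. Shifting weight toward the row that does better against 2 would raise this floor (the equalizing mix achieves 90/13 against both 2 and 1), so the proposed strategy is not optimal.

No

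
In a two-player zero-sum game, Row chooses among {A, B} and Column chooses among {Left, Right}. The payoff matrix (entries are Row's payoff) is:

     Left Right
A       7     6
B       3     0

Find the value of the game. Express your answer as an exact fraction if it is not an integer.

Row minima: A → 6, B → 0; maximin = 6.
Column maxima: Left → 7, Right → 6; minimax = 6.
Since maximin = minimax = 6, there is a saddle point and the value is 6.

6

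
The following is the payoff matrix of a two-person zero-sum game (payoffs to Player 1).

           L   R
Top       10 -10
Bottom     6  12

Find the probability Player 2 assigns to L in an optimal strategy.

11/13

Row minima: Top → -10, Bottom → 6; maximin = 6.
Column maxima: L → 10, R → 12; minimax = 10.
6 ≠ 10, so there is no saddle point; optimal play is mixed.
Let Player 1 play Top with probability p. Expected payoff against L: 10p + 6(1−p) = 4p + 6; against R: (-10)p + 12(1−p) = −22p + 12.
Setting these equal: 4p + 6 = −22p + 12 ⇒ 26p = 6 ⇒ p = 3/13, and the value is (4)·(3/13) + 6 = 90/13.
For Player 2: with q = P(L), equating Top's and Bottom's payoffs gives 20q − 10 = −6q + 12 ⇒ q = 11/13.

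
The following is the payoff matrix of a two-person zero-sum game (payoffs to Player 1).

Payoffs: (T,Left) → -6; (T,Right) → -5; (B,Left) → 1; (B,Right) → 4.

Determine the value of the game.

Row minima: T → -6, B → 1; maximin = 1.
Column maxima: Left → 1, Right → 4; minimax = 1.
Since maximin = minimax = 1, there is a saddle point and the value is 1.

1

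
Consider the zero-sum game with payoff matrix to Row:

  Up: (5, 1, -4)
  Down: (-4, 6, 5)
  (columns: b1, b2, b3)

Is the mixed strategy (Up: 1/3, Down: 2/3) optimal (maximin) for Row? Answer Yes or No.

No

Against b1 this mix gives (1/3)·5 + (2/3)·(-4) = -1.
Against b2 this mix gives (1/3)·1 + (2/3)·6 = 13/3.
Against b3 this mix gives (1/3)·(-4) + (2/3)·5 = 2.
Column will play b1, holding Row to -1. Shifting weight toward the row that does better against b1 would raise this floor (the equalizing mix achieves 1/2 against both b1 and b3), so the proposed strategy is not optimal.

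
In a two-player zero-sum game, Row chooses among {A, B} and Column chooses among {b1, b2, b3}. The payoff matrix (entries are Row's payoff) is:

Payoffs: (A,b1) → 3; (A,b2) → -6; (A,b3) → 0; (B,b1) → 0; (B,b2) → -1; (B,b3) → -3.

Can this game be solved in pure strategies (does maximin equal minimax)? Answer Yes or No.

Row minima: A → -6, B → -3; maximin = -3.
Column maxima: b1 → 3, b2 → -1, b3 → 0; minimax = -1.
-3 ≠ -1, so no pure-strategy equilibrium exists.

No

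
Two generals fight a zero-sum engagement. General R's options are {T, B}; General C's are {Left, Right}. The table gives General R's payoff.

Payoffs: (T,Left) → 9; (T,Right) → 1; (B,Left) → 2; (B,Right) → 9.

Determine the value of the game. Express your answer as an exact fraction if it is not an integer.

79/15

Row minima: T → 1, B → 2; maximin = 2.
Column maxima: Left → 9, Right → 9; minimax = 9.
2 ≠ 9, so there is no saddle point; optimal play is mixed.
Let General R play T with probability p. Expected payoff against Left: 9p + 2(1−p) = 7p + 2; against Right: 1p + 9(1−p) = −8p + 9.
Setting these equal: 7p + 2 = −8p + 9 ⇒ 15p = 7 ⇒ p = 7/15, and the value is (7)·(7/15) + 2 = 79/15.
For General C: with q = P(Left), equating T's and B's payoffs gives 8q + 1 = −7q + 9 ⇒ q = 8/15.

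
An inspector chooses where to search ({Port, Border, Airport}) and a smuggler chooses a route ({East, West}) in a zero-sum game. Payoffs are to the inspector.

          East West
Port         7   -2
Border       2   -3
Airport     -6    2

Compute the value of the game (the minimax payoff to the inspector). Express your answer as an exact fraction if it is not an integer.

Row minima: Port → -2, Border → -3, Airport → -6; maximin = -2.
Column maxima: East → 7, West → 2; minimax = 2.
-2 ≠ 2, so there is no saddle point; optimal play is mixed.
Border is strictly dominated by Port, so the inspector never plays it.
On the remaining 2×2 (Port, Airport vs East, West):
Let the inspector play Port with probability p. Expected payoff against East: 7p + (-6)(1−p) = 13p − 6; against West: (-2)p + 2(1−p) = −4p + 2.
Setting these equal: 13p − 6 = −4p + 2 ⇒ 17p = 8 ⇒ p = 8/17, and the value is (13)·(8/17) − 6 = 2/17.
For the smuggler: with q = P(East), equating Port's and Airport's payoffs gives 9q − 2 = −8q + 2 ⇒ q = 4/17.

2/17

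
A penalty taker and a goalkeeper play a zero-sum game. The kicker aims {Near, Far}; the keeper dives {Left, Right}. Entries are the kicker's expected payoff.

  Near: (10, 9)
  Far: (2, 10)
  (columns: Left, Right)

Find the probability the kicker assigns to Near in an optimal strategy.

Row minima: Near → 9, Far → 2; maximin = 9.
Column maxima: Left → 10, Right → 10; minimax = 10.
9 ≠ 10, so there is no saddle point; optimal play is mixed.
Let the kicker play Near with probability p. Expected payoff against Left: 10p + 2(1−p) = 8p + 2; against Right: 9p + 10(1−p) = −p + 10.
Setting these equal: 8p + 2 = −p + 10 ⇒ 9p = 8 ⇒ p = 8/9, and the value is (8)·(8/9) + 2 = 82/9.
For the keeper: with q = P(Left), equating Near's and Far's payoffs gives q + 9 = −8q + 10 ⇒ q = 1/9.

8/9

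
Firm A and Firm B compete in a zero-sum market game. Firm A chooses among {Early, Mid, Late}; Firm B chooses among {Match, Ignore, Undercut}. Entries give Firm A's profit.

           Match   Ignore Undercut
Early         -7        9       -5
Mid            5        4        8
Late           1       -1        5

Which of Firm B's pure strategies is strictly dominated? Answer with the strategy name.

Undercut

Match holds Firm A's payoff strictly below Undercut in every row: -7 < -5, 5 < 8, 1 < 5.
So Undercut is strictly dominated for Firm B.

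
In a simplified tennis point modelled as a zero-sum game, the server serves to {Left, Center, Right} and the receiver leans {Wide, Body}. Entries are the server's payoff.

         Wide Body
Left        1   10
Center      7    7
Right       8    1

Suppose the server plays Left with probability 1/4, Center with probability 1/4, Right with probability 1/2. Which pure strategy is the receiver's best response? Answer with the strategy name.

If the receiver plays Wide, the server's expected payoff is (1/4)·1 + (1/4)·7 + (1/2)·8 = 6.
If the receiver plays Body, the server's expected payoff is (1/4)·10 + (1/4)·7 + (1/2)·1 = 19/4.
The receiver minimizes the server's payoff; the smallest is 19/4, so the best response is Body.

Body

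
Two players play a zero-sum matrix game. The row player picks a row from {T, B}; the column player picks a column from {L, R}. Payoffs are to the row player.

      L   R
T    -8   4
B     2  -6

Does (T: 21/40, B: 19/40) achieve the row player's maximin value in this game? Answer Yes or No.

No

Against L this mix gives (21/40)·(-8) + (19/40)·2 = -13/4.
Against R this mix gives (21/40)·4 + (19/40)·(-6) = -3/4.
The column player will play L, holding the row player to -13/4. Shifting weight toward the row that does better against L would raise this floor (the equalizing mix achieves -2 against both L and R), so the proposed strategy is not optimal.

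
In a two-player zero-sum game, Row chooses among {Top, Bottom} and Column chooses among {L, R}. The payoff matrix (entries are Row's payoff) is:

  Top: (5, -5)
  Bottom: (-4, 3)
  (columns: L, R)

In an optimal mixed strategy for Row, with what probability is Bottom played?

10/17

Row minima: Top → -5, Bottom → -4; maximin = -4.
Column maxima: L → 5, R → 3; minimax = 3.
-4 ≠ 3, so there is no saddle point; optimal play is mixed.
Let Row play Top with probability p. Expected payoff against L: 5p + (-4)(1−p) = 9p − 4; against R: (-5)p + 3(1−p) = −8p + 3.
Setting these equal: 9p − 4 = −8p + 3 ⇒ 17p = 7 ⇒ p = 7/17, and the value is (9)·(7/17) − 4 = -5/17.
For Column: with q = P(L), equating Top's and Bottom's payoffs gives 10q − 5 = −7q + 3 ⇒ q = 8/17.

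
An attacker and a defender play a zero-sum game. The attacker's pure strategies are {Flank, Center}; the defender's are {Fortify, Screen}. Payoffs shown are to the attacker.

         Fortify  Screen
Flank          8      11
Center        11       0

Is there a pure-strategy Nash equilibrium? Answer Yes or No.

No

Row minima: Flank → 8, Center → 0; maximin = 8.
Column maxima: Fortify → 11, Screen → 11; minimax = 11.
8 ≠ 11, so no pure-strategy equilibrium exists.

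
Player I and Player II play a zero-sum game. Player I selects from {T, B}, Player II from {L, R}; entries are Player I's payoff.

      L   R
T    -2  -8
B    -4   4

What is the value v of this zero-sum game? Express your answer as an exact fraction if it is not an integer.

-20/7

Row minima: T → -8, B → -4; maximin = -4.
Column maxima: L → -2, R → 4; minimax = -2.
-4 ≠ -2, so there is no saddle point; optimal play is mixed.
Let Player I play T with probability p. Expected payoff against L: (-2)p + (-4)(1−p) = 2p − 4; against R: (-8)p + 4(1−p) = −12p + 4.
Setting these equal: 2p − 4 = −12p + 4 ⇒ 14p = 8 ⇒ p = 4/7, and the value is (2)·(4/7) − 4 = -20/7.
For Player II: with q = P(L), equating T's and B's payoffs gives 6q − 8 = −8q + 4 ⇒ q = 6/7.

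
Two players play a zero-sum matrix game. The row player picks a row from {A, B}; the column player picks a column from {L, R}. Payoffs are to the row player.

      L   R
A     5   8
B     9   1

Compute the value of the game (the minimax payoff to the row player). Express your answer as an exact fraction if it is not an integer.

67/11

Row minima: A → 5, B → 1; maximin = 5.
Column maxima: L → 9, R → 8; minimax = 8.
5 ≠ 8, so there is no saddle point; optimal play is mixed.
Let the row player play A with probability p. Expected payoff against L: 5p + 9(1−p) = −4p + 9; against R: 8p + 1(1−p) = 7p + 1.
Setting these equal: −4p + 9 = 7p + 1 ⇒ −11p = -8 ⇒ p = 8/11, and the value is (-4)·(8/11) + 9 = 67/11.
For the column player: with q = P(L), equating A's and B's payoffs gives −3q + 8 = 8q + 1 ⇒ q = 7/11.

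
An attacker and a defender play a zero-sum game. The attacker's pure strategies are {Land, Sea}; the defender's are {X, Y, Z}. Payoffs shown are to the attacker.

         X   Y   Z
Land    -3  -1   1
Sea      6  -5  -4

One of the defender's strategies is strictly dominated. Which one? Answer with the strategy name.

Y holds the attacker's payoff strictly below Z in every row: -1 < 1, -5 < -4.
So Z is strictly dominated for the defender.

Z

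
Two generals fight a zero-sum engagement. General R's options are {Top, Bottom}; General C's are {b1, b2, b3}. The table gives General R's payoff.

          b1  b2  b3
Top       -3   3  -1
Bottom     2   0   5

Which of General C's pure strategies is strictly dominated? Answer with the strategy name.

b1 holds General R's payoff strictly below b3 in every row: -3 < -1, 2 < 5.
So b3 is strictly dominated for General C.

b3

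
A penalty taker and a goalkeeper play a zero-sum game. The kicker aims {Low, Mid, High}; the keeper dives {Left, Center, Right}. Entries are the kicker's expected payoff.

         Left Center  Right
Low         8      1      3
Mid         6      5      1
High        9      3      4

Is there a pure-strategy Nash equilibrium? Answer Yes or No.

Row minima: Low → 1, Mid → 1, High → 3; maximin = 3.
Column maxima: Left → 9, Center → 5, Right → 4; minimax = 4.
3 ≠ 4, so no pure-strategy equilibrium exists.

No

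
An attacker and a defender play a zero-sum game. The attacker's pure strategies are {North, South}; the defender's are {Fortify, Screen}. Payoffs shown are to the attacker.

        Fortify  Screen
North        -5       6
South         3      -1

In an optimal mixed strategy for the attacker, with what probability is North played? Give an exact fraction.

4/15

Row minima: North → -5, South → -1; maximin = -1.
Column maxima: Fortify → 3, Screen → 6; minimax = 3.
-1 ≠ 3, so there is no saddle point; optimal play is mixed.
Let the attacker play North with probability p. Expected payoff against Fortify: (-5)p + 3(1−p) = −8p + 3; against Screen: 6p + (-1)(1−p) = 7p − 1.
Setting these equal: −8p + 3 = 7p − 1 ⇒ −15p = -4 ⇒ p = 4/15, and the value is (-8)·(4/15) + 3 = 13/15.
For the defender: with q = P(Fortify), equating North's and South's payoffs gives −11q + 6 = 4q − 1 ⇒ q = 7/15.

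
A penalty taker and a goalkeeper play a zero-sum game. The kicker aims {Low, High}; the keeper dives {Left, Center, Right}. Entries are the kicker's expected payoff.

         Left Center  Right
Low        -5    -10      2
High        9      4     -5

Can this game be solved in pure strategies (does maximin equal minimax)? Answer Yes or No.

Row minima: Low → -10, High → -5; maximin = -5.
Column maxima: Left → 9, Center → 4, Right → 2; minimax = 2.
-5 ≠ 2, so no pure-strategy equilibrium exists.

No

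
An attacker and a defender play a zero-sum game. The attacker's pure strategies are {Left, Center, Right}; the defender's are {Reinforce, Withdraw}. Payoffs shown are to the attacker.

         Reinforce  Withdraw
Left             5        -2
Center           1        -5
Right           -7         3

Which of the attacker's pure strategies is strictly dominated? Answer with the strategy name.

Center

Left gives a strictly higher payoff than Center against every column: 5 > 1, -2 > -5.
So Center is strictly dominated and the attacker never plays it.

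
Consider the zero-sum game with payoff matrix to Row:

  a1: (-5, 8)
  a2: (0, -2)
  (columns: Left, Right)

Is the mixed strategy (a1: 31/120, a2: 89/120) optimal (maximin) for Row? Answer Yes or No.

No

Against Left this mix gives (31/120)·(-5) + (89/120)·0 = -31/24.
Against Right this mix gives (31/120)·8 + (89/120)·(-2) = 7/12.
Column will play Left, holding Row to -31/24. Shifting weight toward the row that does better against Left would raise this floor (the equalizing mix achieves -2/3 against both Left and Right), so the proposed strategy is not optimal.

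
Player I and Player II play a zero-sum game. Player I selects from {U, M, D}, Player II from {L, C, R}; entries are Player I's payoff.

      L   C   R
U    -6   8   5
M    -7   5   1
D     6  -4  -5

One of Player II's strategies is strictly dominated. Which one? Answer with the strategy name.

C

R holds Player I's payoff strictly below C in every row: 5 < 8, 1 < 5, -5 < -4.
So C is strictly dominated for Player II.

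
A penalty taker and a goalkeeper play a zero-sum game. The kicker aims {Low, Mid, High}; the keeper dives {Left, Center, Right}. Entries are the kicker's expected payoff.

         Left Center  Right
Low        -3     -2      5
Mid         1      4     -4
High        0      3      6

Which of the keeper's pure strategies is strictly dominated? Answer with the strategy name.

Center

Left holds the kicker's payoff strictly below Center in every row: -3 < -2, 1 < 4, 0 < 3.
So Center is strictly dominated for the keeper.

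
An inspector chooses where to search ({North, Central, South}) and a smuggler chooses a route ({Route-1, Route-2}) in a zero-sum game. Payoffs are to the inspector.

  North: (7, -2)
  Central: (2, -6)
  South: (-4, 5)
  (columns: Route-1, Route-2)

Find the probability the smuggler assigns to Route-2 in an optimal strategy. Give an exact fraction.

11/18

Row minima: North → -2, Central → -6, South → -4; maximin = -2.
Column maxima: Route-1 → 7, Route-2 → 5; minimax = 5.
-2 ≠ 5, so there is no saddle point; optimal play is mixed.
Central is strictly dominated by North, so the inspector never plays it.
On the remaining 2×2 (North, South vs Route-1, Route-2):
Let the inspector play North with probability p. Expected payoff against Route-1: 7p + (-4)(1−p) = 11p − 4; against Route-2: (-2)p + 5(1−p) = −7p + 5.
Setting these equal: 11p − 4 = −7p + 5 ⇒ 18p = 9 ⇒ p = 1/2, and the value is (11)·(1/2) − 4 = 3/2.
For the smuggler: with q = P(Route-1), equating North's and South's payoffs gives 9q − 2 = −9q + 5 ⇒ q = 7/18.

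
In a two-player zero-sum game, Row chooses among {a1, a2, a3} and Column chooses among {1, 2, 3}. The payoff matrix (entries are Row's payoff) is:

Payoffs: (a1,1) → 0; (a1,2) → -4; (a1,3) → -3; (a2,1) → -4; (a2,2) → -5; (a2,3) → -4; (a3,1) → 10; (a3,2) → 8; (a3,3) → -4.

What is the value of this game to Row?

Row minima: a1 → -4, a2 → -5, a3 → -4; maximin = -4.
Column maxima: 1 → 10, 2 → 8, 3 → -3; minimax = -3.
-4 ≠ -3, so there is no saddle point; optimal play is mixed.
a2 is strictly dominated by a1, so Row never plays it.
1 is strictly dominated by 2 (it gives Row strictly more in every row), so Column never plays it.
On the remaining 2×2 (a1, a3 vs 2, 3):
Let Row play a1 with probability p. Expected payoff against 2: (-4)p + 8(1−p) = −12p + 8; against 3: (-3)p + (-4)(1−p) = p − 4.
Setting these equal: −12p + 8 = p − 4 ⇒ −13p = -12 ⇒ p = 12/13, and the value is (-12)·(12/13) + 8 = -40/13.
For Column: with q = P(2), equating a1's and a3's payoffs gives −q − 3 = 12q − 4 ⇒ q = 1/13.

-40/13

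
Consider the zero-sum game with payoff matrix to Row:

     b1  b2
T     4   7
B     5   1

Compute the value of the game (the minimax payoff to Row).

Row minima: T → 4, B → 1; maximin = 4.
Column maxima: b1 → 5, b2 → 7; minimax = 5.
4 ≠ 5, so there is no saddle point; optimal play is mixed.
Let Row play T with probability p. Expected payoff against b1: 4p + 5(1−p) = −p + 5; against b2: 7p + 1(1−p) = 6p + 1.
Setting these equal: −p + 5 = 6p + 1 ⇒ −7p = -4 ⇒ p = 4/7, and the value is (-1)·(4/7) + 5 = 31/7.
For Column: with q = P(b1), equating T's and B's payoffs gives −3q + 7 = 4q + 1 ⇒ q = 6/7.

31/7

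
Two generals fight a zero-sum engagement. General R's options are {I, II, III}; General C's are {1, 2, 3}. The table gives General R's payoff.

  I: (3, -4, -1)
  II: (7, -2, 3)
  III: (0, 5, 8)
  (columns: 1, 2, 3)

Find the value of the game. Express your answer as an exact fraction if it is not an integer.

Row minima: I → -4, II → -2, III → 0; maximin = 0.
Column maxima: 1 → 7, 2 → 5, 3 → 8; minimax = 5.
0 ≠ 5, so there is no saddle point; optimal play is mixed.
I is strictly dominated by II, so General R never plays it.
3 is strictly dominated by 2 (it gives General R strictly more in every row), so General C never plays it.
On the remaining 2×2 (II, III vs 1, 2):
Let General R play II with probability p. Expected payoff against 1: 7p + 0(1−p) = 7p; against 2: (-2)p + 5(1−p) = −7p + 5.
Setting these equal: 7p = −7p + 5 ⇒ 14p = 5 ⇒ p = 5/14, and the value is (7)·(5/14) = 5/2.
For General C: with q = P(1), equating II's and III's payoffs gives 9q − 2 = −5q + 5 ⇒ q = 1/2.

5/2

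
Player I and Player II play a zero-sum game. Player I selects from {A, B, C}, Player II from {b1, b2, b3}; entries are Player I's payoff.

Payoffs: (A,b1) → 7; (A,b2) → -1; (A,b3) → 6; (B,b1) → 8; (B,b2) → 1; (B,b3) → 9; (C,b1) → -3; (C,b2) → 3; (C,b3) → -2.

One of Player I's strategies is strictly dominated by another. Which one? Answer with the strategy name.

A

B gives a strictly higher payoff than A against every column: 8 > 7, 1 > -1, 9 > 6.
So A is strictly dominated and Player I never plays it.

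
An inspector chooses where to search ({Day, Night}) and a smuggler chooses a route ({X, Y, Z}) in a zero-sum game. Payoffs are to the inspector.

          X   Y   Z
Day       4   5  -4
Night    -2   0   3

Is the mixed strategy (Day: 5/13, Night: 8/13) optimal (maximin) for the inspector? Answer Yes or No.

Yes

Against X this mix gives (5/13)·4 + (8/13)·(-2) = 4/13.
Against Y this mix gives (5/13)·5 + (8/13)·0 = 25/13.
Against Z this mix gives (5/13)·(-4) + (8/13)·3 = 4/13.
All of the smuggler's active replies (X, Z) yield 4/13, and no column does worse for the inspector. The mix makes the smuggler indifferent and guarantees 4/13, so it is optimal.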